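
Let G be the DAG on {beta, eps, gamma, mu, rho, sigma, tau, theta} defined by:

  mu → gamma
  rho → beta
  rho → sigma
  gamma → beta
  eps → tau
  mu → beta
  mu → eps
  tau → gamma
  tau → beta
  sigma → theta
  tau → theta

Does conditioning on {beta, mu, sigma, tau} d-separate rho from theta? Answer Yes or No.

Yes — rho and theta are d-separated given {beta, mu, sigma, tau}.

There are 6 undirected paths between rho and theta; checking each against the conditioning set {beta, mu, sigma, tau}:
Path 1: rho → beta ← tau → theta
  tau is a fork here and tau is conditioned on, so the path is blocked at tau.
Path 2: rho → beta ← mu → eps → tau → theta
  mu is a fork here and mu is conditioned on, so the path is blocked at mu.
Path 3: rho → beta ← mu → gamma ← tau → theta
  mu is a fork here and mu is conditioned on, so the path is blocked at mu.
Path 4: rho → beta ← gamma ← tau → theta
  tau is a fork here and tau is conditioned on, so the path is blocked at tau.
Path 5: rho → beta ← gamma ← mu → eps → tau → theta
  mu is a fork here and mu is conditioned on, so the path is blocked at mu.
Path 6: rho → sigma → theta
  sigma is a chain here and sigma is conditioned on, so the path is blocked at sigma.
Since every path is blocked, d-separation holds.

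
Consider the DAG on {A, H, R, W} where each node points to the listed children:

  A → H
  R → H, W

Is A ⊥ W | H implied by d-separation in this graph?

No — A and W are not d-separated given {H}.

There is one path between A and W:
Path 1: A → H ← R → W
  H is a collider and H is conditioned on, which opens it; R is a fork and R is not conditioned on — no node blocks this path, so it is active.
Since the path A → H ← R → W is active, A and W are not d-separated given {H}.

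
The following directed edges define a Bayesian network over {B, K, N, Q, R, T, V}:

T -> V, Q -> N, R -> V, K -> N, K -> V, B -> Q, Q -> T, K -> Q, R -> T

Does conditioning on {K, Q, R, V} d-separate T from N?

There are 6 undirected paths between T and N; checking each against the conditioning set {K, Q, R, V}:
Path 1: T → V ← K → Q → N
  K is a fork here and K is conditioned on, so the path is blocked at K.
Path 2: T → V ← K → N
  K is a fork here and K is conditioned on, so the path is blocked at K.
Path 3: T ← R → V ← K → Q → N
  R is a fork here and R is conditioned on, so the path is blocked at R.
Path 4: T ← R → V ← K → N
  R is a fork here and R is conditioned on, so the path is blocked at R.
Path 5: T ← Q ← K → N
  Q is a chain here and Q is conditioned on, so the path is blocked at Q.
Path 6: T ← Q → N
  Q is a fork here and Q is conditioned on, so the path is blocked at Q.
All paths are blocked; T ⊥ N | {K, Q, R, V} holds.

Yes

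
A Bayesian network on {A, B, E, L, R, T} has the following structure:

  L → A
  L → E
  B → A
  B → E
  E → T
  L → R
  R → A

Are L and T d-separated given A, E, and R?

Yes — L and T are d-separated given {A, E, R}.

We examine all 3 paths between L and T:
  1. L → E → T — E:chain[blocks] ⇒ blocked
  2. L → A ← B → E → T — A:collider[open]; B:fork[open]; E:chain[blocks] ⇒ blocked
  3. L → R → A ← B → E → T — R:chain[blocks]; A:collider[open]; B:fork[open]; E:chain[blocks] ⇒ blocked
All paths are blocked; L ⊥ T | {A, E, R} holds.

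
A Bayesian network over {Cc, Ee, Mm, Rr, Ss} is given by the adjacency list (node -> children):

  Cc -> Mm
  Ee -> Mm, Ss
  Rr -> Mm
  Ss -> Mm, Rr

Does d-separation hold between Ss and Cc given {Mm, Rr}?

We examine all 3 paths between Ss and Cc:
Path 1: Ss → Mm ← Cc
  Mm is a collider and Mm is conditioned on, which opens it — no node blocks this path, so it is active.
Path 2: Ss → Rr → Mm ← Cc
  Rr is a chain here and Rr is conditioned on, so the path is blocked at Rr.
Path 3: Ss ← Ee → Mm ← Cc
  Ee is a fork and Ee is not conditioned on; Mm is a collider and Mm is conditioned on, which opens it — no node blocks this path, so it is active.
Since the path Ss → Mm ← Cc is active, Ss and Cc are not d-separated given {Mm, Rr}.

No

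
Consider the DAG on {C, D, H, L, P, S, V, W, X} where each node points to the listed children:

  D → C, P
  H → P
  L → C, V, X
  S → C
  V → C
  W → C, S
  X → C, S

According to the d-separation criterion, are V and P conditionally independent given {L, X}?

We examine all 5 paths between V and P:
Path 1: V ← L → C ← D → P
  L is a fork here and L is conditioned on, so the path is blocked at L.
Path 2: V ← L → X → S ← W → C ← D → P
  L is a fork here and L is conditioned on, so the path is blocked at L.
Path 3: V ← L → X → S → C ← D → P
  L is a fork here and L is conditioned on, so the path is blocked at L.
Path 4: V ← L → X → C ← D → P
  L is a fork here and L is conditioned on, so the path is blocked at L.
Path 5: V → C ← D → P
  C is a collider here and neither C nor any of its descendants is conditioned on, so the collider stays closed — the path is blocked at C.
Every path is blocked, so V and P are d-separated given {L, X}.

Yes — V and P are d-separated given {L, X}.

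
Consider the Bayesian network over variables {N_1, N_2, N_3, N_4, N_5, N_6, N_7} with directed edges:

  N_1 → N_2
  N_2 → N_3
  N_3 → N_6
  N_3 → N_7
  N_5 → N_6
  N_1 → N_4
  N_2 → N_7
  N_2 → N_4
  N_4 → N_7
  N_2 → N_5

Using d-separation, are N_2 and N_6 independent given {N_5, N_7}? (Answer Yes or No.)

No

We examine all 5 paths between N_2 and N_6:
Path 1: N_2 → N_4 → N_7 ← N_3 → N_6
  N_4 is a chain and N_4 is not conditioned on; N_7 is a collider and N_7 is conditioned on, which opens it; N_3 is a fork and N_3 is not conditioned on — no node blocks this path, so it is active.
Path 2: N_2 ← N_1 → N_4 → N_7 ← N_3 → N_6
  N_1 is a fork and N_1 is not conditioned on; N_4 is a chain and N_4 is not conditioned on; N_7 is a collider and N_7 is conditioned on, which opens it; N_3 is a fork and N_3 is not conditioned on — no node blocks this path, so it is active.
Path 3: N_2 → N_5 → N_6
  N_5 is a chain here and N_5 is conditioned on, so the path is blocked at N_5.
Path 4: N_2 → N_7 ← N_3 → N_6
  N_7 is a collider and N_7 is conditioned on, which opens it; N_3 is a fork and N_3 is not conditioned on — no node blocks this path, so it is active.
Path 5: N_2 → N_3 → N_6
  N_3 is a chain and N_3 is not conditioned on — no node blocks this path, so it is active.
Since the path N_2 → N_4 → N_7 ← N_3 → N_6 is active, N_2 and N_6 are not d-separated given {N_5, N_7}.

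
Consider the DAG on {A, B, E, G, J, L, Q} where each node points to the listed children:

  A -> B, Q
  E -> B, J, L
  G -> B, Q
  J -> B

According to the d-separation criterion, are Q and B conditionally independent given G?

No — Q and B are not d-separated given {G}.

There are 2 undirected paths between Q and B; checking each against the conditioning set {G}:
Path 1: Q ← A → B
  A is a fork and A is not conditioned on — no node blocks this path, so it is active.
Path 2: Q ← G → B
  G is a fork here and G is conditioned on, so the path is blocked at G.
At least one path is unblocked, so d-separation fails.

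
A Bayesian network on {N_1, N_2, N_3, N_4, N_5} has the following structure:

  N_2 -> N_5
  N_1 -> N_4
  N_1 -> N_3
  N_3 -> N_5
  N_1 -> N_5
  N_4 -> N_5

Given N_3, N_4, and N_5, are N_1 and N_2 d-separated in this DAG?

3 paths connect N_1 and N_2; each must be blocked for d-separation to hold:
  1. N_1 → N_4 → N_5 ← N_2 — N_4:chain[blocks]; N_5:collider[open] ⇒ blocked
  2. N_1 → N_3 → N_5 ← N_2 — N_3:chain[blocks]; N_5:collider[open] ⇒ blocked
  3. N_1 → N_5 ← N_2 — N_5:collider[open] ⇒ active
Because an active path exists, N_1 and N_2 are not d-separated.

No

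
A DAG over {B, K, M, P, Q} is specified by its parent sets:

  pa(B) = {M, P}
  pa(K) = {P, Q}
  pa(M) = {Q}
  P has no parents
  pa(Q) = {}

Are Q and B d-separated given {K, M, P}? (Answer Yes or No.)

Enumerating the 2 paths from Q to B and testing each for blocking by {K, M, P}:
Path 1: Q → M → B
  M is a chain here and M is conditioned on, so the path is blocked at M.
Path 2: Q → K ← P → B
  P is a fork here and P is conditioned on, so the path is blocked at P.
Every path is blocked, so Q and B are d-separated given {K, M, P}.

Yes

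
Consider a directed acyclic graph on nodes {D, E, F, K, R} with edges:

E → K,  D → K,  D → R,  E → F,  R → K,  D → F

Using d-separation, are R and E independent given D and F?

There are 4 undirected paths between R and E; checking each against the conditioning set {D, F}:
  1. R ← D → K ← E — D:fork[blocks]; K:collider[blocks] ⇒ blocked
  2. R ← D → F ← E — D:fork[blocks]; F:collider[open] ⇒ blocked
  3. R → K ← D → F ← E — K:collider[blocks]; D:fork[blocks]; F:collider[open] ⇒ blocked
  4. R → K ← E — K:collider[blocks] ⇒ blocked
Since every path is blocked, d-separation holds.

Yes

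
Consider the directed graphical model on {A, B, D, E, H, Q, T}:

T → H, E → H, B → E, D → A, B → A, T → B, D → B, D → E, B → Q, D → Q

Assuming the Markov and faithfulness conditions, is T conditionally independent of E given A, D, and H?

There are 5 undirected paths between T and E; checking each against the conditioning set {A, D, H}:
Path 1: T → B → A ← D → E
  D is a fork here and D is conditioned on, so the path is blocked at D.
Path 2: T → B → E
  B is a chain and B is not conditioned on — no node blocks this path, so it is active.
Path 3: T → B → Q ← D → E
  Q is a collider here and neither Q nor any of its descendants is conditioned on, so the collider stays closed — the path is blocked at Q.
Path 4: T → B ← D → E
  D is a fork here and D is conditioned on, so the path is blocked at D.
Path 5: T → H ← E
  H is a collider and H is conditioned on, which opens it — no node blocks this path, so it is active.
At least one path is unblocked, so d-separation fails.

No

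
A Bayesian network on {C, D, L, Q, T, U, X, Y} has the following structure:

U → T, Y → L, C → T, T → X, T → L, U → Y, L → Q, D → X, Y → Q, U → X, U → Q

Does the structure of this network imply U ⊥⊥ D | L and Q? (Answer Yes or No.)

Yes

6 paths connect U and D; each must be blocked for d-separation to hold:
Path 1: U → X ← D
  X is a collider here and neither X nor any of its descendants is conditioned on, so the collider stays closed — the path is blocked at X.
Path 2: U → Y → Q ← L ← T → X ← D
  L is a chain here and L is conditioned on, so the path is blocked at L.
Path 3: U → Y → L ← T → X ← D
  X is a collider here and neither X nor any of its descendants is conditioned on, so the collider stays closed — the path is blocked at X.
Path 4: U → T → X ← D
  X is a collider here and neither X nor any of its descendants is conditioned on, so the collider stays closed — the path is blocked at X.
Path 5: U → Q ← Y → L ← T → X ← D
  X is a collider here and neither X nor any of its descendants is conditioned on, so the collider stays closed — the path is blocked at X.
Path 6: U → Q ← L ← T → X ← D
  L is a chain here and L is conditioned on, so the path is blocked at L.
All paths are blocked; U ⊥ D | {L, Q} holds.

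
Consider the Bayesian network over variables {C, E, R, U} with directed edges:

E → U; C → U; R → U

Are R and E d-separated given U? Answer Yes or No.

Only one path connects R and E:
  1. R → U ← E — U:collider[open] ⇒ active
Because an active path exists, R and E are not d-separated.

No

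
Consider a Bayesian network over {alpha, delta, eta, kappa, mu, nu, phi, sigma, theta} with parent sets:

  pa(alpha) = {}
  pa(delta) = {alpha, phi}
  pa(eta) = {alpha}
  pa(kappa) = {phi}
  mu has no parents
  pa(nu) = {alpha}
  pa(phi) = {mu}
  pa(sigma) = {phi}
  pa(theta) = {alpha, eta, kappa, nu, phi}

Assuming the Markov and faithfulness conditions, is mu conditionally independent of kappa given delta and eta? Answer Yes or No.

No

5 paths connect mu and kappa; each must be blocked for d-separation to hold:
Path 1: mu → phi → kappa
  phi is a chain and phi is not conditioned on — no node blocks this path, so it is active.
Path 2: mu → phi → theta ← kappa
  theta is a collider here and neither theta nor any of its descendants is conditioned on, so the collider stays closed — the path is blocked at theta.
Path 3: mu → phi → delta ← alpha → nu → theta ← kappa
  theta is a collider here and neither theta nor any of its descendants is conditioned on, so the collider stays closed — the path is blocked at theta.
Path 4: mu → phi → delta ← alpha → eta → theta ← kappa
  eta is a chain here and eta is conditioned on, so the path is blocked at eta.
Path 5: mu → phi → delta ← alpha → theta ← kappa
  theta is a collider here and neither theta nor any of its descendants is conditioned on, so the collider stays closed — the path is blocked at theta.
Since the path mu → phi → kappa is active, mu and kappa are not d-separated given {delta, eta}.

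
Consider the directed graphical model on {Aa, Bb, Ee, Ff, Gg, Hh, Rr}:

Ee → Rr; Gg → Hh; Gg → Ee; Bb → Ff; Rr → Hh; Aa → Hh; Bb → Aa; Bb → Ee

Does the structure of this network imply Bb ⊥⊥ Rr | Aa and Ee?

Enumerating the 4 paths from Bb to Rr and testing each for blocking by {Aa, Ee}:
Path 1: Bb → Aa → Hh ← Rr
  Aa is a chain here and Aa is conditioned on, so the path is blocked at Aa.
Path 2: Bb → Aa → Hh ← Gg → Ee → Rr
  Aa is a chain here and Aa is conditioned on, so the path is blocked at Aa.
Path 3: Bb → Ee → Rr
  Ee is a chain here and Ee is conditioned on, so the path is blocked at Ee.
Path 4: Bb → Ee ← Gg → Hh ← Rr
  Hh is a collider here and neither Hh nor any of its descendants is conditioned on, so the collider stays closed — the path is blocked at Hh.
Since every path is blocked, d-separation holds.

Yes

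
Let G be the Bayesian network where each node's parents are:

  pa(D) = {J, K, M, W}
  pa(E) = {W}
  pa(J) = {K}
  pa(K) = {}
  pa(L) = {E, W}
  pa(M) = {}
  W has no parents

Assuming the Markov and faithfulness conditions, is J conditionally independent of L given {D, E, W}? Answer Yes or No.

Yes

4 paths connect J and L; each must be blocked for d-separation to hold:
  1. J ← K → D ← W → E → L — K:fork[open]; D:collider[open]; W:fork[blocks]; E:chain[blocks] ⇒ blocked
  2. J ← K → D ← W → L — K:fork[open]; D:collider[open]; W:fork[blocks] ⇒ blocked
  3. J → D ← W → E → L — D:collider[open]; W:fork[blocks]; E:chain[blocks] ⇒ blocked
  4. J → D ← W → L — D:collider[open]; W:fork[blocks] ⇒ blocked
All paths are blocked; J ⊥ L | {D, E, W} holds.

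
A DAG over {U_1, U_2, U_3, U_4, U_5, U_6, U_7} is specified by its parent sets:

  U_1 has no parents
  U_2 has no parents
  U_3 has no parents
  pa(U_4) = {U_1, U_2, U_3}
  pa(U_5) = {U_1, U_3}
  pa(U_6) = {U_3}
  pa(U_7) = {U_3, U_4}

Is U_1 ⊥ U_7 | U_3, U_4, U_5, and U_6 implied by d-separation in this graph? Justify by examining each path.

Yes

There are 4 undirected paths between U_1 and U_7; checking each against the conditioning set {U_3, U_4, U_5, U_6}:
Path 1: U_1 → U_4 → U_7
  U_4 is a chain here and U_4 is conditioned on, so the path is blocked at U_4.
Path 2: U_1 → U_4 ← U_3 → U_7
  U_3 is a fork here and U_3 is conditioned on, so the path is blocked at U_3.
Path 3: U_1 → U_5 ← U_3 → U_4 → U_7
  U_3 is a fork here and U_3 is conditioned on, so the path is blocked at U_3.
Path 4: U_1 → U_5 ← U_3 → U_7
  U_3 is a fork here and U_3 is conditioned on, so the path is blocked at U_3.
Every path is blocked, so U_1 and U_7 are d-separated given {U_3, U_4, U_5, U_6}.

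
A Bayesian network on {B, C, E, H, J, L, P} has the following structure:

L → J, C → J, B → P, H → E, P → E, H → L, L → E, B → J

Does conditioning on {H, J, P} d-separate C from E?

No

There are 3 undirected paths between C and E; checking each against the conditioning set {H, J, P}:
Path 1: C → J ← L → E
  J is a collider and J is conditioned on, which opens it; L is a fork and L is not conditioned on — no node blocks this path, so it is active.
Path 2: C → J ← L ← H → E
  H is a fork here and H is conditioned on, so the path is blocked at H.
Path 3: C → J ← B → P → E
  P is a chain here and P is conditioned on, so the path is blocked at P.
At least one path is unblocked, so d-separation fails.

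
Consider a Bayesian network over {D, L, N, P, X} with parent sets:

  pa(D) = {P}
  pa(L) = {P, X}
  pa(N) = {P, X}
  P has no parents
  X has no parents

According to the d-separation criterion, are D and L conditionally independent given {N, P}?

We examine all 2 paths between D and L:
  1. D ← P → L — P:fork[blocks] ⇒ blocked
  2. D ← P → N ← X → L — P:fork[blocks]; N:collider[open]; X:fork[open] ⇒ blocked
Every path is blocked, so D and L are d-separated given {N, P}.

Yes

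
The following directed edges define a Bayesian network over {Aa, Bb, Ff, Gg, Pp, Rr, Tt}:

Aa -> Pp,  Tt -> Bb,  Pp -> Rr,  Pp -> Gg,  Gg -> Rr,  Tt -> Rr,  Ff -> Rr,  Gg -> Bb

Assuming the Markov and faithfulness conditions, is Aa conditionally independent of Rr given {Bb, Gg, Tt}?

No — Aa and Rr are not d-separated given {Bb, Gg, Tt}.

Enumerating the 3 paths from Aa to Rr and testing each for blocking by {Bb, Gg, Tt}:
Path 1: Aa → Pp → Gg → Bb ← Tt → Rr
  Gg is a chain here and Gg is conditioned on, so the path is blocked at Gg.
Path 2: Aa → Pp → Gg → Rr
  Gg is a chain here and Gg is conditioned on, so the path is blocked at Gg.
Path 3: Aa → Pp → Rr
  Pp is a chain and Pp is not conditioned on — no node blocks this path, so it is active.
Because an active path exists, Aa and Rr are not d-separated.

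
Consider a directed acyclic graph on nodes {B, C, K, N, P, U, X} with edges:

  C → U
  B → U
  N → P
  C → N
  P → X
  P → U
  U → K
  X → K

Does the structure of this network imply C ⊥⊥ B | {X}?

Enumerating the 3 paths from C to B and testing each for blocking by {X}:
  1. C → N → P → X → K ← U ← B — N:chain[open]; P:chain[open]; X:chain[blocks]; K:collider[blocks]; U:chain[open] ⇒ blocked
  2. C → N → P → U ← B — N:chain[open]; P:chain[open]; U:collider[blocks] ⇒ blocked
  3. C → U ← B — U:collider[blocks] ⇒ blocked
Every path is blocked, so C and B are d-separated given {X}.

Yes — C and B are d-separated given {X}.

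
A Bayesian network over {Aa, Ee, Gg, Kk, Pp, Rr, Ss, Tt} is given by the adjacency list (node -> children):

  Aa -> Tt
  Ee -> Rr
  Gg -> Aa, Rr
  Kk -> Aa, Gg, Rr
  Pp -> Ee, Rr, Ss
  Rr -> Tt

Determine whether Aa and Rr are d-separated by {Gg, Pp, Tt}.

No

Enumerating the 5 paths from Aa to Rr and testing each for blocking by {Gg, Pp, Tt}:
Path 1: Aa → Tt ← Rr
  Tt is a collider and Tt is conditioned on, which opens it — no node blocks this path, so it is active.
Path 2: Aa ← Kk → Rr
  Kk is a fork and Kk is not conditioned on — no node blocks this path, so it is active.
Path 3: Aa ← Kk → Gg → Rr
  Gg is a chain here and Gg is conditioned on, so the path is blocked at Gg.
Path 4: Aa ← Gg → Rr
  Gg is a fork here and Gg is conditioned on, so the path is blocked at Gg.
Path 5: Aa ← Gg ← Kk → Rr
  Gg is a chain here and Gg is conditioned on, so the path is blocked at Gg.
At least one path is unblocked, so d-separation fails.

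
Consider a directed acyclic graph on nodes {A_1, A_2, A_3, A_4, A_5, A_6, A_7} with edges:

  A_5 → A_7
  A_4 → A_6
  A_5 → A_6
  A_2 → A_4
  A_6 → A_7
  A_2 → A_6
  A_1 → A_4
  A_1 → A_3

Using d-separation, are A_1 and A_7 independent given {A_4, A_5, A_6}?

There are 4 undirected paths between A_1 and A_7; checking each against the conditioning set {A_4, A_5, A_6}:
Path 1: A_1 → A_4 ← A_2 → A_6 → A_7
  A_6 is a chain here and A_6 is conditioned on, so the path is blocked at A_6.
Path 2: A_1 → A_4 ← A_2 → A_6 ← A_5 → A_7
  A_5 is a fork here and A_5 is conditioned on, so the path is blocked at A_5.
Path 3: A_1 → A_4 → A_6 → A_7
  A_4 is a chain here and A_4 is conditioned on, so the path is blocked at A_4.
Path 4: A_1 → A_4 → A_6 ← A_5 → A_7
  A_4 is a chain here and A_4 is conditioned on, so the path is blocked at A_4.
Since every path is blocked, d-separation holds.

Yes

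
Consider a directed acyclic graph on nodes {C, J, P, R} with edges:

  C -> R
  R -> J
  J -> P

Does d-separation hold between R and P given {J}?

There is one path between R and P:
  1. R → J → P — J:chain[blocks] ⇒ blocked
Since every path is blocked, d-separation holds.

Yes — R and P are d-separated given {J}.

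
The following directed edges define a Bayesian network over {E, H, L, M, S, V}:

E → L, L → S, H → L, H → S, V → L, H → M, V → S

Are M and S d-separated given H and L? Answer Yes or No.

Yes

Enumerating the 3 paths from M to S and testing each for blocking by {H, L}:
Path 1: M ← H → L ← V → S
  H is a fork here and H is conditioned on, so the path is blocked at H.
Path 2: M ← H → L → S
  H is a fork here and H is conditioned on, so the path is blocked at H.
Path 3: M ← H → S
  H is a fork here and H is conditioned on, so the path is blocked at H.
All paths are blocked; M ⊥ S | {H, L} holds.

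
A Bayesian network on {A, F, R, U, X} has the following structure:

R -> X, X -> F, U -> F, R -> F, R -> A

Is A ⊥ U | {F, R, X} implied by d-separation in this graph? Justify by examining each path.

There are 2 undirected paths between A and U; checking each against the conditioning set {F, R, X}:
Path 1: A ← R → X → F ← U
  R is a fork here and R is conditioned on, so the path is blocked at R.
Path 2: A ← R → F ← U
  R is a fork here and R is conditioned on, so the path is blocked at R.
All paths are blocked; A ⊥ U | {F, R, X} holds.

Yes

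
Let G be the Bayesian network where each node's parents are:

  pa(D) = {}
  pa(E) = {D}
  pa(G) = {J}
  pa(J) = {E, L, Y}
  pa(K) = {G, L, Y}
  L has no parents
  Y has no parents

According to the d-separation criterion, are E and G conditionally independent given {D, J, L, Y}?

3 paths connect E and G; each must be blocked for d-separation to hold:
Path 1: E → J → G
  J is a chain here and J is conditioned on, so the path is blocked at J.
Path 2: E → J ← L → K ← G
  L is a fork here and L is conditioned on, so the path is blocked at L.
Path 3: E → J ← Y → K ← G
  Y is a fork here and Y is conditioned on, so the path is blocked at Y.
All paths are blocked; E ⊥ G | {D, J, L, Y} holds.

Yes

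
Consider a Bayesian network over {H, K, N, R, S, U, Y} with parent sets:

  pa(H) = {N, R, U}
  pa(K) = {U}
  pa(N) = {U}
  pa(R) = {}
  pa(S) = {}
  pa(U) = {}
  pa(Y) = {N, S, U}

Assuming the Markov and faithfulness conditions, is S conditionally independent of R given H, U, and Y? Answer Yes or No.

No

There are 4 undirected paths between S and R; checking each against the conditioning set {H, U, Y}:
Path 1: S → Y ← U → H ← R
  U is a fork here and U is conditioned on, so the path is blocked at U.
Path 2: S → Y ← U → N → H ← R
  U is a fork here and U is conditioned on, so the path is blocked at U.
Path 3: S → Y ← N → H ← R
  Y is a collider and Y is conditioned on, which opens it; N is a fork and N is not conditioned on; H is a collider and H is conditioned on, which opens it — no node blocks this path, so it is active.
Path 4: S → Y ← N ← U → H ← R
  U is a fork here and U is conditioned on, so the path is blocked at U.
Because an active path exists, S and R are not d-separated.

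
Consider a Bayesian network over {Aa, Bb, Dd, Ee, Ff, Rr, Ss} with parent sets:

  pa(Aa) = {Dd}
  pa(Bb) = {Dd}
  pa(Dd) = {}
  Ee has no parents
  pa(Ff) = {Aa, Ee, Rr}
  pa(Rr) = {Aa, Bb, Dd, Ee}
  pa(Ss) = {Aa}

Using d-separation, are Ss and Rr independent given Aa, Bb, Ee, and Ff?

Yes

5 paths connect Ss and Rr; each must be blocked for d-separation to hold:
  1. Ss ← Aa ← Dd → Rr — Aa:chain[blocks]; Dd:fork[open] ⇒ blocked
  2. Ss ← Aa ← Dd → Bb → Rr — Aa:chain[blocks]; Dd:fork[open]; Bb:chain[blocks] ⇒ blocked
  3. Ss ← Aa → Rr — Aa:fork[blocks] ⇒ blocked
  4. Ss ← Aa → Ff ← Rr — Aa:fork[blocks]; Ff:collider[open] ⇒ blocked
  5. Ss ← Aa → Ff ← Ee → Rr — Aa:fork[blocks]; Ff:collider[open]; Ee:fork[blocks] ⇒ blocked
Every path is blocked, so Ss and Rr are d-separated given {Aa, Bb, Ee, Ff}.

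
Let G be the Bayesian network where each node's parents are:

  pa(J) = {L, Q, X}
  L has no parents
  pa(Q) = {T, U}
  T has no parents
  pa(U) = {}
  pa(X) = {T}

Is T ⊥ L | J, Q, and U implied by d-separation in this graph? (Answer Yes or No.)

There are 2 undirected paths between T and L; checking each against the conditioning set {J, Q, U}:
  1. T → Q → J ← L — Q:chain[blocks]; J:collider[open] ⇒ blocked
  2. T → X → J ← L — X:chain[open]; J:collider[open] ⇒ active
Since the path T → X → J ← L is active, T and L are not d-separated given {J, Q, U}.

No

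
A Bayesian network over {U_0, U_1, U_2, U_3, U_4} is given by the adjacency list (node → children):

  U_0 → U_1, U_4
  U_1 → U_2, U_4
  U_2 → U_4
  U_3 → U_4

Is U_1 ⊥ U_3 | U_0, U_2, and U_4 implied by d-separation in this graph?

3 paths connect U_1 and U_3; each must be blocked for d-separation to hold:
  1. U_1 ← U_0 → U_4 ← U_3 — U_0:fork[blocks]; U_4:collider[open] ⇒ blocked
  2. U_1 → U_2 → U_4 ← U_3 — U_2:chain[blocks]; U_4:collider[open] ⇒ blocked
  3. U_1 → U_4 ← U_3 — U_4:collider[open] ⇒ active
At least one path is unblocked, so d-separation fails.

No — U_1 and U_3 are not d-separated given {U_0, U_2, U_4}.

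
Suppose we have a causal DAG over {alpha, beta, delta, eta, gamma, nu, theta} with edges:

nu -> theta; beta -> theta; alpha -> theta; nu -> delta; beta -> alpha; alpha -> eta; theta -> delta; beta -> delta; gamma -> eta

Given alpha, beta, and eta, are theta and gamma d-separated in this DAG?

Yes — theta and gamma are d-separated given {alpha, beta, eta}.

We examine all 4 paths between theta and gamma:
Path 1: theta ← alpha → eta ← gamma
  alpha is a fork here and alpha is conditioned on, so the path is blocked at alpha.
Path 2: theta ← nu → delta ← beta → alpha → eta ← gamma
  delta is a collider here and neither delta nor any of its descendants is conditioned on, so the collider stays closed — the path is blocked at delta.
Path 3: theta → delta ← beta → alpha → eta ← gamma
  delta is a collider here and neither delta nor any of its descendants is conditioned on, so the collider stays closed — the path is blocked at delta.
Path 4: theta ← beta → alpha → eta ← gamma
  beta is a fork here and beta is conditioned on, so the path is blocked at beta.
Every path is blocked, so theta and gamma are d-separated given {alpha, beta, eta}.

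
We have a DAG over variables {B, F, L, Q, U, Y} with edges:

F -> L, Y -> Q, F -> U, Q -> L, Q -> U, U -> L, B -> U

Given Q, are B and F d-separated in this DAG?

Enumerating the 3 paths from B to F and testing each for blocking by {Q}:
Path 1: B → U ← F
  U is a collider here and neither U nor any of its descendants is conditioned on, so the collider stays closed — the path is blocked at U.
Path 2: B → U ← Q → L ← F
  U is a collider here and neither U nor any of its descendants is conditioned on, so the collider stays closed — the path is blocked at U.
Path 3: B → U → L ← F
  L is a collider here and neither L nor any of its descendants is conditioned on, so the collider stays closed — the path is blocked at L.
Every path is blocked, so B and F are d-separated given {Q}.

Yes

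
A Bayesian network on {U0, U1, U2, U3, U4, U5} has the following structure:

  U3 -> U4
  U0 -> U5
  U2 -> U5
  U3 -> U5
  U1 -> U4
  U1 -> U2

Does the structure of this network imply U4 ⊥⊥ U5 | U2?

2 paths connect U4 and U5; each must be blocked for d-separation to hold:
Path 1: U4 ← U3 → U5
  U3 is a fork and U3 is not conditioned on — no node blocks this path, so it is active.
Path 2: U4 ← U1 → U2 → U5
  U2 is a chain here and U2 is conditioned on, so the path is blocked at U2.
Since the path U4 ← U3 → U5 is active, U4 and U5 are not d-separated given {U2}.

No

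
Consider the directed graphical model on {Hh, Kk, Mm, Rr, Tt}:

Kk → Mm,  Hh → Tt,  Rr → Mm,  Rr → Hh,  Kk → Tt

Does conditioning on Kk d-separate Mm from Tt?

No — Mm and Tt are not d-separated given {Kk}.

Enumerating the 2 paths from Mm to Tt and testing each for blocking by {Kk}:
  1. Mm ← Kk → Tt — Kk:fork[blocks] ⇒ blocked
  2. Mm ← Rr → Hh → Tt — Rr:fork[open]; Hh:chain[open] ⇒ active
Since the path Mm ← Rr → Hh → Tt is active, Mm and Tt are not d-separated given {Kk}.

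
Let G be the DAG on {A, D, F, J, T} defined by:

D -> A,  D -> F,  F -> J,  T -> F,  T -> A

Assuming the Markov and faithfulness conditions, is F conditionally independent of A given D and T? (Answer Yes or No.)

Yes

There are 2 undirected paths between F and A; checking each against the conditioning set {D, T}:
Path 1: F ← D → A
  D is a fork here and D is conditioned on, so the path is blocked at D.
Path 2: F ← T → A
  T is a fork here and T is conditioned on, so the path is blocked at T.
All paths are blocked; F ⊥ A | {D, T} holds.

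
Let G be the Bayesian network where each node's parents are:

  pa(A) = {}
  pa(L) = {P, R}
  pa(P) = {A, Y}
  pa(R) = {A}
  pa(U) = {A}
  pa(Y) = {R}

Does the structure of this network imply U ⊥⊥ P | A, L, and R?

Enumerating the 3 paths from U to P and testing each for blocking by {A, L, R}:
Path 1: U ← A → P
  A is a fork here and A is conditioned on, so the path is blocked at A.
Path 2: U ← A → R → L ← P
  A is a fork here and A is conditioned on, so the path is blocked at A.
Path 3: U ← A → R → Y → P
  A is a fork here and A is conditioned on, so the path is blocked at A.
Since every path is blocked, d-separation holds.

Yes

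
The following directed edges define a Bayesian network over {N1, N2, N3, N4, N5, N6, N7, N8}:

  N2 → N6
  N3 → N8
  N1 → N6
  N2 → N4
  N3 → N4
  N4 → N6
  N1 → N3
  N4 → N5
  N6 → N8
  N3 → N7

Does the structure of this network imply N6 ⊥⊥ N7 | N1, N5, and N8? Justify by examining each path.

No — N6 and N7 are not d-separated given {N1, N5, N8}.

There are 4 undirected paths between N6 and N7; checking each against the conditioning set {N1, N5, N8}:
Path 1: N6 ← N1 → N3 → N7
  N1 is a fork here and N1 is conditioned on, so the path is blocked at N1.
Path 2: N6 → N8 ← N3 → N7
  N8 is a collider and N8 is conditioned on, which opens it; N3 is a fork and N3 is not conditioned on — no node blocks this path, so it is active.
Path 3: N6 ← N2 → N4 ← N3 → N7
  N2 is a fork and N2 is not conditioned on; N4 is a collider and its descendant N5 is conditioned on, which opens it; N3 is a fork and N3 is not conditioned on — no node blocks this path, so it is active.
Path 4: N6 ← N4 ← N3 → N7
  N4 is a chain and N4 is not conditioned on; N3 is a fork and N3 is not conditioned on — no node blocks this path, so it is active.
Because an active path exists, N6 and N7 are not d-separated.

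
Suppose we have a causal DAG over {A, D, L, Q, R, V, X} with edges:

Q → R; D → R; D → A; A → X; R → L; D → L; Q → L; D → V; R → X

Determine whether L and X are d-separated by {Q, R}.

No — L and X are not d-separated given {Q, R}.

6 paths connect L and X; each must be blocked for d-separation to hold:
Path 1: L ← D → R → X
  R is a chain here and R is conditioned on, so the path is blocked at R.
Path 2: L ← D → A → X
  D is a fork and D is not conditioned on; A is a chain and A is not conditioned on — no node blocks this path, so it is active.
Path 3: L ← R ← D → A → X
  R is a chain here and R is conditioned on, so the path is blocked at R.
Path 4: L ← R → X
  R is a fork here and R is conditioned on, so the path is blocked at R.
Path 5: L ← Q → R ← D → A → X
  Q is a fork here and Q is conditioned on, so the path is blocked at Q.
Path 6: L ← Q → R → X
  Q is a fork here and Q is conditioned on, so the path is blocked at Q.
At least one path is unblocked, so d-separation fails.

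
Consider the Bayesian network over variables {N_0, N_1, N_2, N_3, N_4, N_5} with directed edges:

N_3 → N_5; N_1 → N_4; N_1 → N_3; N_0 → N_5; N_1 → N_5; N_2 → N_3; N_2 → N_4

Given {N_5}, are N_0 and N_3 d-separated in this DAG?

3 paths connect N_0 and N_3; each must be blocked for d-separation to hold:
  1. N_0 → N_5 ← N_1 → N_3 — N_5:collider[open]; N_1:fork[open] ⇒ active
  2. N_0 → N_5 ← N_1 → N_4 ← N_2 → N_3 — N_5:collider[open]; N_1:fork[open]; N_4:collider[blocks]; N_2:fork[open] ⇒ blocked
  3. N_0 → N_5 ← N_3 — N_5:collider[open] ⇒ active
At least one path is unblocked, so d-separation fails.

No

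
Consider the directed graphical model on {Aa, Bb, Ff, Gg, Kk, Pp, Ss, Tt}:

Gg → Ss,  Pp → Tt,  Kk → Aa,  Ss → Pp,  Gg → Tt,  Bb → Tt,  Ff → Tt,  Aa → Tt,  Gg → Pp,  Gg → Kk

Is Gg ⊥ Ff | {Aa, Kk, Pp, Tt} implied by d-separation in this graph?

No

We examine all 4 paths between Gg and Ff:
Path 1: Gg → Pp → Tt ← Ff
  Pp is a chain here and Pp is conditioned on, so the path is blocked at Pp.
Path 2: Gg → Kk → Aa → Tt ← Ff
  Kk is a chain here and Kk is conditioned on, so the path is blocked at Kk.
Path 3: Gg → Tt ← Ff
  Tt is a collider and Tt is conditioned on, which opens it — no node blocks this path, so it is active.
Path 4: Gg → Ss → Pp → Tt ← Ff
  Pp is a chain here and Pp is conditioned on, so the path is blocked at Pp.
Since the path Gg → Tt ← Ff is active, Gg and Ff are not d-separated given {Aa, Kk, Pp, Tt}.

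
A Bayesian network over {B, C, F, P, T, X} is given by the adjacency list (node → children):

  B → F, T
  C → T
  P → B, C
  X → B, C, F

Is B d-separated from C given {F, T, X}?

No

4 paths connect B and C; each must be blocked for d-separation to hold:
Path 1: B → T ← C
  T is a collider and T is conditioned on, which opens it — no node blocks this path, so it is active.
Path 2: B ← P → C
  P is a fork and P is not conditioned on — no node blocks this path, so it is active.
Path 3: B → F ← X → C
  X is a fork here and X is conditioned on, so the path is blocked at X.
Path 4: B ← X → C
  X is a fork here and X is conditioned on, so the path is blocked at X.
At least one path is unblocked, so d-separation fails.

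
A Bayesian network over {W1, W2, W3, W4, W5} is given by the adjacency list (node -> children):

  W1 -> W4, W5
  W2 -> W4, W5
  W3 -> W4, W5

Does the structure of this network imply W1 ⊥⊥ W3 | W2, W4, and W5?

No

4 paths connect W1 and W3; each must be blocked for d-separation to hold:
Path 1: W1 → W5 ← W2 → W4 ← W3
  W2 is a fork here and W2 is conditioned on, so the path is blocked at W2.
Path 2: W1 → W5 ← W3
  W5 is a collider and W5 is conditioned on, which opens it — no node blocks this path, so it is active.
Path 3: W1 → W4 ← W2 → W5 ← W3
  W2 is a fork here and W2 is conditioned on, so the path is blocked at W2.
Path 4: W1 → W4 ← W3
  W4 is a collider and W4 is conditioned on, which opens it — no node blocks this path, so it is active.
Because an active path exists, W1 and W3 are not d-separated.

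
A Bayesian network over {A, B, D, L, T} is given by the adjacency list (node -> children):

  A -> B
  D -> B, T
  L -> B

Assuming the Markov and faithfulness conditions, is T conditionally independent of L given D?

Only one path connects T and L:
  1. T ← D → B ← L — D:fork[blocks]; B:collider[blocks] ⇒ blocked
Since every path is blocked, d-separation holds.

Yes — T and L are d-separated given {D}.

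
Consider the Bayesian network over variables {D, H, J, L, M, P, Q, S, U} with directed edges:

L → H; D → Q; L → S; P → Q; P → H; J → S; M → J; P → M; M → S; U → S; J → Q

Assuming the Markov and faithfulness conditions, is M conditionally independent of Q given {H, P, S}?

No — M and Q are not d-separated given {H, P, S}.

Enumerating the 6 paths from M to Q and testing each for blocking by {H, P, S}:
Path 1: M ← P → H ← L → S ← J → Q
  P is a fork here and P is conditioned on, so the path is blocked at P.
Path 2: M ← P → Q
  P is a fork here and P is conditioned on, so the path is blocked at P.
Path 3: M → S ← L → H ← P → Q
  P is a fork here and P is conditioned on, so the path is blocked at P.
Path 4: M → S ← J → Q
  S is a collider and S is conditioned on, which opens it; J is a fork and J is not conditioned on — no node blocks this path, so it is active.
Path 5: M → J → Q
  J is a chain and J is not conditioned on — no node blocks this path, so it is active.
Path 6: M → J → S ← L → H ← P → Q
  P is a fork here and P is conditioned on, so the path is blocked at P.
Because an active path exists, M and Q are not d-separated.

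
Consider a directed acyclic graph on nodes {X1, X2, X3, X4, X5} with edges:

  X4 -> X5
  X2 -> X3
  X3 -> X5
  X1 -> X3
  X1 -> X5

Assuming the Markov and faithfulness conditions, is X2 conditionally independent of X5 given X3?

No

There are 2 undirected paths between X2 and X5; checking each against the conditioning set {X3}:
Path 1: X2 → X3 → X5
  X3 is a chain here and X3 is conditioned on, so the path is blocked at X3.
Path 2: X2 → X3 ← X1 → X5
  X3 is a collider and X3 is conditioned on, which opens it; X1 is a fork and X1 is not conditioned on — no node blocks this path, so it is active.
Because an active path exists, X2 and X5 are not d-separated.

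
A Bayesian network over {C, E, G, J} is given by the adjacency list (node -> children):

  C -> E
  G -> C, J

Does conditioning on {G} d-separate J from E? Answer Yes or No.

Yes

There is one path between J and E:
  1. J ← G → C → E — G:fork[blocks]; C:chain[open] ⇒ blocked
All paths are blocked; J ⊥ E | {G} holds.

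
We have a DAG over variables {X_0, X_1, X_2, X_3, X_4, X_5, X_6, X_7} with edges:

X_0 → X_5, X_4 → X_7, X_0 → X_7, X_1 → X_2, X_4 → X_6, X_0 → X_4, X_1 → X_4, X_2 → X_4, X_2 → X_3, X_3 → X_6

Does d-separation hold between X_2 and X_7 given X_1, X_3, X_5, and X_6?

No

6 paths connect X_2 and X_7; each must be blocked for d-separation to hold:
  1. X_2 → X_3 → X_6 ← X_4 → X_7 — X_3:chain[blocks]; X_6:collider[open]; X_4:fork[open] ⇒ blocked
  2. X_2 → X_3 → X_6 ← X_4 ← X_0 → X_7 — X_3:chain[blocks]; X_6:collider[open]; X_4:chain[open]; X_0:fork[open] ⇒ blocked
  3. X_2 → X_4 → X_7 — X_4:chain[open] ⇒ active
  4. X_2 → X_4 ← X_0 → X_7 — X_4:collider[open]; X_0:fork[open] ⇒ active
  5. X_2 ← X_1 → X_4 → X_7 — X_1:fork[blocks]; X_4:chain[open] ⇒ blocked
  6. X_2 ← X_1 → X_4 ← X_0 → X_7 — X_1:fork[blocks]; X_4:collider[open]; X_0:fork[open] ⇒ blocked
Since the path X_2 → X_4 → X_7 is active, X_2 and X_7 are not d-separated given {X_1, X_3, X_5, X_6}.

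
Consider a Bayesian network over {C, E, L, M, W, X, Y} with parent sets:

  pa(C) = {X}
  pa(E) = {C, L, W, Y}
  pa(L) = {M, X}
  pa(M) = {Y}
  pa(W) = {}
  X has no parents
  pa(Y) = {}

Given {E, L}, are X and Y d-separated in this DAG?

No

There are 4 undirected paths between X and Y; checking each against the conditioning set {E, L}:
Path 1: X → L → E ← Y
  L is a chain here and L is conditioned on, so the path is blocked at L.
Path 2: X → L ← M ← Y
  L is a collider and L is conditioned on, which opens it; M is a chain and M is not conditioned on — no node blocks this path, so it is active.
Path 3: X → C → E ← L ← M ← Y
  L is a chain here and L is conditioned on, so the path is blocked at L.
Path 4: X → C → E ← Y
  C is a chain and C is not conditioned on; E is a collider and E is conditioned on, which opens it — no node blocks this path, so it is active.
Because an active path exists, X and Y are not d-separated.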